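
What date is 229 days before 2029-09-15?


Start: 2029-09-15, subtract 229 days
Back 15 days from September 15 reaches August 31, 2029 -> 214 left
August 2029 has 31 days -> back to July 31, 2029 -> 183 left
July 2029 has 31 days -> back to June 30, 2029 -> 152 left
June 2029 has 30 days -> back to May 31, 2029 -> 122 left
May 2029 has 31 days -> back to April 30, 2029 -> 91 left
April 2029 has 30 days -> back to March 31, 2029 -> 61 left
March 2029 has 31 days -> back to February 28, 2029 -> 30 left
February 2029 has 28 days -> back to January 31, 2029 -> 2 left
January 2029: 31 - 2 = 29 -> lands on January 29

Result: 2029-01-29


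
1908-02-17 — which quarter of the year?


Month: February (month 2)
Q1: Jan-Mar, Q2: Apr-Jun, Q3: Jul-Sep, Q4: Oct-Dec

Q1


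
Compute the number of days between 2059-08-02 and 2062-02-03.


From 2059-08-02 to 2062-02-03
2059-08-02: days before August = 31 + 28 + 31 + 30 + 31 + 30 + 31 = 212 (2059 is not a leap year); day of year = 212 + 2 = 214
2062-02-03: days before February = 31; day of year = 31 + 3 = 34
Rest of 2059: 365 - 214 = 151
Full years 2060 (366), 2061 (365): 731
Total = 151 + 731 + 34 = 916

916 days


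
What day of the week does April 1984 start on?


Target: April 1, 1984
Anchor: Jan 1, 1984. With p = 1984 - 1 = 1983: (p + p//4 - p//100 + p//400) mod 7 = (1983 + 495 - 19 + 4) mod 7 = 2463 mod 7 = 6 -> Sunday (Mon=0 ... Sun=6)
Days before April (Jan-Mar): 91 days
Weekday index = (6 + 91) mod 7 = 6

Sunday


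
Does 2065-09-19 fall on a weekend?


Anchor: Jan 1, 2065. With p = 2065 - 1 = 2064: (p + p//4 - p//100 + p//400) mod 7 = (2064 + 516 - 20 + 5) mod 7 = 2565 mod 7 = 3 -> Thursday (Mon=0 ... Sun=6)
Day of year: 262; offset = 261
Weekday index = (3 + 261) mod 7 = 5 -> Saturday
Weekend days: Saturday, Sunday

Yes


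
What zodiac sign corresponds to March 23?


Date: March 23
Conventional tropical zodiac dates: Aries from March 21 onward; Taurus starts April 20
March 23 falls within the Aries range

Aries


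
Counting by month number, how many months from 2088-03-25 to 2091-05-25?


From March 2088 to May 2091
3 years * 12 = 36 months, plus 2 months = 38

38 months


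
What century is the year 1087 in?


Century = (year - 1) // 100 + 1
= (1087 - 1) // 100 + 1
= 1086 // 100 + 1
= 10 + 1

11th century


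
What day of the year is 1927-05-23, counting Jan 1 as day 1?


Date: May 23, 1927
Days in months 1 through 4: 120
Plus 23 days in May

Day of year: 143


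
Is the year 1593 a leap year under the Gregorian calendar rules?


Gregorian leap year rule: divisible by 4, but not by 100, unless also by 400.
1593 is not divisible by 4 -> not a leap year

No


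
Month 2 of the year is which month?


Month 2 of 12

February


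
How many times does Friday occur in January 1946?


January 1946 has 31 days
Anchor: Jan 1, 1946. With p = 1946 - 1 = 1945: (p + p//4 - p//100 + p//400) mod 7 = (1945 + 486 - 19 + 4) mod 7 = 2416 mod 7 = 1 -> Tuesday (Mon=0 ... Sun=6)
January 1 is the anchor itself -> Tuesday
First Friday is January 4
Fridays: 4, 11, 18, 25

4 Fridays


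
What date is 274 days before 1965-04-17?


Start: 1965-04-17, subtract 274 days
Back 17 days from April 17 reaches March 31, 1965 -> 257 left
March 1965 has 31 days -> back to February 28, 1965 -> 226 left
February 1965 has 28 days -> back to January 31, 1965 -> 198 left
January 1965 has 31 days -> back to December 31, 1964 -> 167 left
December 1964 has 31 days -> back to November 30, 1964 -> 136 left
November 1964 has 30 days -> back to October 31, 1964 -> 106 left
October 1964 has 31 days -> back to September 30, 1964 -> 75 left
September 1964 has 30 days -> back to August 31, 1964 -> 45 left
August 1964 has 31 days -> back to July 31, 1964 -> 14 left
July 1964: 31 - 14 = 17 -> lands on July 17

Result: 1964-07-17


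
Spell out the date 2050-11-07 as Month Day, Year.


ISO 2050-11-07 parses as year=2050, month=11, day=07
Month 11 -> November

November 7, 2050


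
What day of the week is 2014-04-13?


Date: April 13, 2014
Anchor: Jan 1, 2014. With p = 2014 - 1 = 2013: (p + p//4 - p//100 + p//400) mod 7 = (2013 + 503 - 20 + 5) mod 7 = 2501 mod 7 = 2 -> Wednesday (Mon=0 ... Sun=6)
Days before April (Jan-Mar): 90; offset = 90 + 13 - 1 = 102
Weekday index = (2 + 102) mod 7 = 6

Day of the week: Sunday


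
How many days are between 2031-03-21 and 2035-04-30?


From 2031-03-21 to 2035-04-30
2031-03-21: days before March = 31 + 28 = 59 (2031 is not a leap year); day of year = 59 + 21 = 80
2035-04-30: days before April = 31 + 28 + 31 = 90 (2035 is not a leap year); day of year = 90 + 30 = 120
Rest of 2031: 365 - 80 = 285
Full years 2032 (366), 2033 (365), 2034 (365): 1096
Total = 285 + 1096 + 120 = 1501

1501 days


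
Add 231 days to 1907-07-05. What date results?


Start: 1907-07-05, add 231 days
July 1907 has 31 days: 31 - 5 = 26 days to July 31 -> 205 left
August 1907 has 31 days -> 174 left
September 1907 has 30 days -> 144 left
October 1907 has 31 days -> 113 left
November 1907 has 30 days -> 83 left
December 1907 has 31 days -> 52 left
January 1908 has 31 days -> 21 left
February 1908: 21 <= 29 -> lands on February 21

Result: 1908-02-21


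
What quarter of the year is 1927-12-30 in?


Month: December (month 12)
Q1: Jan-Mar, Q2: Apr-Jun, Q3: Jul-Sep, Q4: Oct-Dec

Q4


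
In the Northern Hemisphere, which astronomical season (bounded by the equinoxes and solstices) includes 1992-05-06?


Date: May 6
Astronomical Spring (approx.; exact equinox/solstice day varies by year): March 20 to June 20
May 6 falls within the Spring window

Spring


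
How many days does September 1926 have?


September 1926

30 days


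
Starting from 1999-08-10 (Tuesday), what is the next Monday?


Current: Tuesday
Target: Monday
Days ahead: 6

Next Monday: 1999-08-16


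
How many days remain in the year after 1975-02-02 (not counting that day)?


Day of year: 33 of 365
Remaining = 365 - 33

332 days


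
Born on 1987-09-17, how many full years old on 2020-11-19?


Birth: 1987-09-17
Reference: 2020-11-19
Year difference: 2020 - 1987 = 33

33 years old


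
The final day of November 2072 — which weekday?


November 2072 has 30 days
Anchor: Jan 1, 2072. With p = 2072 - 1 = 2071: (p + p//4 - p//100 + p//400) mod 7 = (2071 + 517 - 20 + 5) mod 7 = 2573 mod 7 = 4 -> Friday (Mon=0 ... Sun=6)
Days before November (Jan-Oct): 305; November 1 index = (4 + 305) mod 7 = 1 -> Tuesday
Last day offset: 30 - 1 = 29 days
Weekday index = (1 + 29) mod 7 = 2

Wednesday, November 30


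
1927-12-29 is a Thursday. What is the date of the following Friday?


Current: Thursday
Target: Friday
Days ahead: 1

Next Friday: 1927-12-30


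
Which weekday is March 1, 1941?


Target: March 1, 1941
Anchor: Jan 1, 1941. With p = 1941 - 1 = 1940: (p + p//4 - p//100 + p//400) mod 7 = (1940 + 485 - 19 + 4) mod 7 = 2410 mod 7 = 2 -> Wednesday (Mon=0 ... Sun=6)
Days before March (Jan-Feb): 59 days
Weekday index = (2 + 59) mod 7 = 5

Saturday


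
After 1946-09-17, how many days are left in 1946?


Day of year: 260 of 365
Remaining = 365 - 260

105 days


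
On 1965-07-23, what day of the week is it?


Date: July 23, 1965
Anchor: Jan 1, 1965. With p = 1965 - 1 = 1964: (p + p//4 - p//100 + p//400) mod 7 = (1964 + 491 - 19 + 4) mod 7 = 2440 mod 7 = 4 -> Friday (Mon=0 ... Sun=6)
Days before July (Jan-Jun): 181; offset = 181 + 23 - 1 = 203
Weekday index = (4 + 203) mod 7 = 4

Day of the week: Friday


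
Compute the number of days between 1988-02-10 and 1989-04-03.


From 1988-02-10 to 1989-04-03
1988-02-10: days before February = 31; day of year = 31 + 10 = 41
1989-04-03: days before April = 31 + 28 + 31 = 90 (1989 is not a leap year); day of year = 90 + 3 = 93
Rest of 1988: 366 - 41 = 325
Total = 325 + 93 = 418

418 days


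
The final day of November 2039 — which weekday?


November 2039 has 30 days
Anchor: Jan 1, 2039. With p = 2039 - 1 = 2038: (p + p//4 - p//100 + p//400) mod 7 = (2038 + 509 - 20 + 5) mod 7 = 2532 mod 7 = 5 -> Saturday (Mon=0 ... Sun=6)
Days before November (Jan-Oct): 304; November 1 index = (5 + 304) mod 7 = 1 -> Tuesday
Last day offset: 30 - 1 = 29 days
Weekday index = (1 + 29) mod 7 = 2

Wednesday, November 30


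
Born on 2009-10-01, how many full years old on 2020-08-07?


Birth: 2009-10-01
Reference: 2020-08-07
Year difference: 2020 - 2009 = 11
Birthday not yet reached in 2020, subtract 1

10 years old


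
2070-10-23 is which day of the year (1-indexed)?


Date: October 23, 2070
Days in months 1 through 9: 273
Plus 23 days in October

Day of year: 296


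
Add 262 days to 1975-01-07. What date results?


Start: 1975-01-07, add 262 days
January 1975 has 31 days: 31 - 7 = 24 days to January 31 -> 238 left
February 1975 has 28 days -> 210 left
March 1975 has 31 days -> 179 left
April 1975 has 30 days -> 149 left
May 1975 has 31 days -> 118 left
June 1975 has 30 days -> 88 left
July 1975 has 31 days -> 57 left
August 1975 has 31 days -> 26 left
September 1975: 26 <= 30 -> lands on September 26

Result: 1975-09-26


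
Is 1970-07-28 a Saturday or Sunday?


Anchor: Jan 1, 1970. With p = 1970 - 1 = 1969: (p + p//4 - p//100 + p//400) mod 7 = (1969 + 492 - 19 + 4) mod 7 = 2446 mod 7 = 3 -> Thursday (Mon=0 ... Sun=6)
Day of year: 209; offset = 208
Weekday index = (3 + 208) mod 7 = 1 -> Tuesday
Weekend days: Saturday, Sunday

No


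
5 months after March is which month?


March is month 3
3 + 5 = 8

August


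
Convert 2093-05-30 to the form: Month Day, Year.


ISO 2093-05-30 parses as year=2093, month=05, day=30
Month 5 -> May

May 30, 2093


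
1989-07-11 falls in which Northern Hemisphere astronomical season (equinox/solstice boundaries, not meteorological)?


Date: July 11
Astronomical Summer (approx.; exact equinox/solstice day varies by year): June 21 to September 21
July 11 falls within the Summer window

Summer


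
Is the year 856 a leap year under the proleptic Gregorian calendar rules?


Gregorian leap year rule: divisible by 4, but not by 100, unless also by 400.
856 is divisible by 4 but not 100 -> leap year

Yes


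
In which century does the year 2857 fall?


Century = (year - 1) // 100 + 1
= (2857 - 1) // 100 + 1
= 2856 // 100 + 1
= 28 + 1

29th century


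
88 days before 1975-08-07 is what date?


Start: 1975-08-07, subtract 88 days
Back 7 days from August 7 reaches July 31, 1975 -> 81 left
July 1975 has 31 days -> back to June 30, 1975 -> 50 left
June 1975 has 30 days -> back to May 31, 1975 -> 20 left
May 1975: 31 - 20 = 11 -> lands on May 11

Result: 1975-05-11


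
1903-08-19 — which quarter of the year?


Month: August (month 8)
Q1: Jan-Mar, Q2: Apr-Jun, Q3: Jul-Sep, Q4: Oct-Dec

Q3


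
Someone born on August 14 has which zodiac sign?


Date: August 14
Conventional tropical zodiac dates: Leo from July 23 onward; Virgo starts August 23
August 14 falls within the Leo range

Leo


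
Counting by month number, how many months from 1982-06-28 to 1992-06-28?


From June 1982 to June 1992
10 years * 12 = 120 months = 120

120 months


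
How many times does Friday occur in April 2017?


April 2017 has 30 days
Anchor: Jan 1, 2017. With p = 2017 - 1 = 2016: (p + p//4 - p//100 + p//400) mod 7 = (2016 + 504 - 20 + 5) mod 7 = 2505 mod 7 = 6 -> Sunday (Mon=0 ... Sun=6)
Days before April (Jan-Mar): 90; April 1 index = (6 + 90) mod 7 = 5 -> Saturday
First Friday is April 7
Fridays: 7, 14, 21, 28

4 Fridays


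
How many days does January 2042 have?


January 2042

31 days


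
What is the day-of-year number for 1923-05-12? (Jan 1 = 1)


Date: May 12, 1923
Days in months 1 through 4: 120
Plus 12 days in May

Day of year: 132


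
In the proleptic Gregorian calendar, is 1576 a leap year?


Gregorian leap year rule: divisible by 4, but not by 100, unless also by 400.
1576 is divisible by 4 but not 100 -> leap year

Yes


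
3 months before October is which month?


October is month 10
10 - 3 = 7

July


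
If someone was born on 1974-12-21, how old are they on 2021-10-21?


Birth: 1974-12-21
Reference: 2021-10-21
Year difference: 2021 - 1974 = 47
Birthday not yet reached in 2021, subtract 1

46 years old


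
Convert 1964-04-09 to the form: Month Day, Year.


ISO 1964-04-09 parses as year=1964, month=04, day=09
Month 4 -> April

April 9, 1964


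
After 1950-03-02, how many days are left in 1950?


Day of year: 61 of 365
Remaining = 365 - 61

304 days


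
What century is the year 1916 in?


Century = (year - 1) // 100 + 1
= (1916 - 1) // 100 + 1
= 1915 // 100 + 1
= 19 + 1

20th century


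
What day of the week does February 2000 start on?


Target: February 1, 2000
Anchor: Jan 1, 2000. With p = 2000 - 1 = 1999: (p + p//4 - p//100 + p//400) mod 7 = (1999 + 499 - 19 + 4) mod 7 = 2483 mod 7 = 5 -> Saturday (Mon=0 ... Sun=6)
Days before February (Jan): 31 days
Weekday index = (5 + 31) mod 7 = 1

Tuesday


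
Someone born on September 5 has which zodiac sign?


Date: September 5
Conventional tropical zodiac dates: Virgo from August 23 onward; Libra starts September 23
September 5 falls within the Virgo range

Virgo


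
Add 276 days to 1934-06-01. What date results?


Start: 1934-06-01, add 276 days
June 1934 has 30 days: 30 - 1 = 29 days to June 30 -> 247 left
July 1934 has 31 days -> 216 left
August 1934 has 31 days -> 185 left
September 1934 has 30 days -> 155 left
October 1934 has 31 days -> 124 left
November 1934 has 30 days -> 94 left
December 1934 has 31 days -> 63 left
January 1935 has 31 days -> 32 left
February 1935 has 28 days -> 4 left
March 1935: 4 <= 31 -> lands on March 4

Result: 1935-03-04


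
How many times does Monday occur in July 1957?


July 1957 has 31 days
Anchor: Jan 1, 1957. With p = 1957 - 1 = 1956: (p + p//4 - p//100 + p//400) mod 7 = (1956 + 489 - 19 + 4) mod 7 = 2430 mod 7 = 1 -> Tuesday (Mon=0 ... Sun=6)
Days before July (Jan-Jun): 181; July 1 index = (1 + 181) mod 7 = 0 -> Monday
First Monday is July 1
Mondays: 1, 8, 15, 22, 29

5 Mondays


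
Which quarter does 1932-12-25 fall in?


Month: December (month 12)
Q1: Jan-Mar, Q2: Apr-Jun, Q3: Jul-Sep, Q4: Oct-Dec

Q4


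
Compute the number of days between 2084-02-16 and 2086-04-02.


From 2084-02-16 to 2086-04-02
2084-02-16: days before February = 31; day of year = 31 + 16 = 47
2086-04-02: days before April = 31 + 28 + 31 = 90 (2086 is not a leap year); day of year = 90 + 2 = 92
Rest of 2084: 366 - 47 = 319
Full years 2085 (365): 365
Total = 319 + 365 + 92 = 776

776 days


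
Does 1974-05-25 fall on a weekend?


Anchor: Jan 1, 1974. With p = 1974 - 1 = 1973: (p + p//4 - p//100 + p//400) mod 7 = (1973 + 493 - 19 + 4) mod 7 = 2451 mod 7 = 1 -> Tuesday (Mon=0 ... Sun=6)
Day of year: 145; offset = 144
Weekday index = (1 + 144) mod 7 = 5 -> Saturday
Weekend days: Saturday, Sunday

Yes


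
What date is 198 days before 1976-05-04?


Start: 1976-05-04, subtract 198 days
Back 4 days from May 4 reaches April 30, 1976 -> 194 left
April 1976 has 30 days -> back to March 31, 1976 -> 164 left
March 1976 has 31 days -> back to February 29, 1976 -> 133 left
February 1976 has 29 days -> back to January 31, 1976 -> 104 left
January 1976 has 31 days -> back to December 31, 1975 -> 73 left
December 1975 has 31 days -> back to November 30, 1975 -> 42 left
November 1975 has 30 days -> back to October 31, 1975 -> 12 left
October 1975: 31 - 12 = 19 -> lands on October 19

Result: 1975-10-19


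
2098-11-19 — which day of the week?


Date: November 19, 2098
Anchor: Jan 1, 2098. With p = 2098 - 1 = 2097: (p + p//4 - p//100 + p//400) mod 7 = (2097 + 524 - 20 + 5) mod 7 = 2606 mod 7 = 2 -> Wednesday (Mon=0 ... Sun=6)
Days before November (Jan-Oct): 304; offset = 304 + 19 - 1 = 322
Weekday index = (2 + 322) mod 7 = 2

Day of the week: Wednesday


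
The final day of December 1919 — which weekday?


December 1919 has 31 days
Anchor: Jan 1, 1919. With p = 1919 - 1 = 1918: (p + p//4 - p//100 + p//400) mod 7 = (1918 + 479 - 19 + 4) mod 7 = 2382 mod 7 = 2 -> Wednesday (Mon=0 ... Sun=6)
Days before December (Jan-Nov): 334; December 1 index = (2 + 334) mod 7 = 0 -> Monday
Last day offset: 31 - 1 = 30 days
Weekday index = (0 + 30) mod 7 = 2

Wednesday, December 31


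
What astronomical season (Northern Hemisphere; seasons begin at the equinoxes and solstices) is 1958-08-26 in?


Date: August 26
Astronomical Summer (approx.; exact equinox/solstice day varies by year): June 21 to September 21
August 26 falls within the Summer window

Summer


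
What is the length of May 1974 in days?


May 1974

31 days


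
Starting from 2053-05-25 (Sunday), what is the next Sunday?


Current: Sunday
Target: Sunday
Days ahead: 7

Next Sunday: 2053-06-01


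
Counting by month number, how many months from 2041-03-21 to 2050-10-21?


From March 2041 to October 2050
9 years * 12 = 108 months, plus 7 months = 115

115 months


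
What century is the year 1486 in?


Century = (year - 1) // 100 + 1
= (1486 - 1) // 100 + 1
= 1485 // 100 + 1
= 14 + 1

15th century


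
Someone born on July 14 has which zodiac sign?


Date: July 14
Conventional tropical zodiac dates: Cancer from June 21 onward; Leo starts July 23
July 14 falls within the Cancer range

Cancer


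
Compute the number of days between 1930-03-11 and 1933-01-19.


From 1930-03-11 to 1933-01-19
1930-03-11: days before March = 31 + 28 = 59 (1930 is not a leap year); day of year = 59 + 11 = 70
1933-01-19: day of year = 19
Rest of 1930: 365 - 70 = 295
Full years 1931 (365), 1932 (366): 731
Total = 295 + 731 + 19 = 1045

1045 days


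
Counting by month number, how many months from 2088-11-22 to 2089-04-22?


From November 2088 to April 2089
1 year * 12 = 12 months, minus 7 months = 5

5 months


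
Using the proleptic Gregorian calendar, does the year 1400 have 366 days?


Gregorian leap year rule: divisible by 4, but not by 100, unless also by 400.
1400 is divisible by 100 but not 400 -> not a leap year

No


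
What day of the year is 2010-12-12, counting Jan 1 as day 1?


Date: December 12, 2010
Days in months 1 through 11: 334
Plus 12 days in December

Day of year: 346


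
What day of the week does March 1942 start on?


Target: March 1, 1942
Anchor: Jan 1, 1942. With p = 1942 - 1 = 1941: (p + p//4 - p//100 + p//400) mod 7 = (1941 + 485 - 19 + 4) mod 7 = 2411 mod 7 = 3 -> Thursday (Mon=0 ... Sun=6)
Days before March (Jan-Feb): 59 days
Weekday index = (3 + 59) mod 7 = 6

Sunday


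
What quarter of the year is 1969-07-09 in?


Month: July (month 7)
Q1: Jan-Mar, Q2: Apr-Jun, Q3: Jul-Sep, Q4: Oct-Dec

Q3


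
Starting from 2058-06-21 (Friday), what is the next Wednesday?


Current: Friday
Target: Wednesday
Days ahead: 5

Next Wednesday: 2058-06-26


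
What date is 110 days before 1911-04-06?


Start: 1911-04-06, subtract 110 days
Back 6 days from April 6 reaches March 31, 1911 -> 104 left
March 1911 has 31 days -> back to February 28, 1911 -> 73 left
February 1911 has 28 days -> back to January 31, 1911 -> 45 left
January 1911 has 31 days -> back to December 31, 1910 -> 14 left
December 1910: 31 - 14 = 17 -> lands on December 17

Result: 1910-12-17


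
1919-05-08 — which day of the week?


Date: May 8, 1919
Anchor: Jan 1, 1919. With p = 1919 - 1 = 1918: (p + p//4 - p//100 + p//400) mod 7 = (1918 + 479 - 19 + 4) mod 7 = 2382 mod 7 = 2 -> Wednesday (Mon=0 ... Sun=6)
Days before May (Jan-Apr): 120; offset = 120 + 8 - 1 = 127
Weekday index = (2 + 127) mod 7 = 3

Day of the week: Thursday


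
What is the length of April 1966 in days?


April 1966

30 days


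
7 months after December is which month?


December is month 12
12 + 7 = 19; wrap: 19 - 12 = 7

July


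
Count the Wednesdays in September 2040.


September 2040 has 30 days
Anchor: Jan 1, 2040. With p = 2040 - 1 = 2039: (p + p//4 - p//100 + p//400) mod 7 = (2039 + 509 - 20 + 5) mod 7 = 2533 mod 7 = 6 -> Sunday (Mon=0 ... Sun=6)
Days before September (Jan-Aug): 244; September 1 index = (6 + 244) mod 7 = 5 -> Saturday
First Wednesday is September 5
Wednesdays: 5, 12, 19, 26

4 Wednesdays


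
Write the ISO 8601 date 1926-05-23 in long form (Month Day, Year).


ISO 1926-05-23 parses as year=1926, month=05, day=23
Month 5 -> May

May 23, 1926


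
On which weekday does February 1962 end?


February 1962 has 28 days
Anchor: Jan 1, 1962. With p = 1962 - 1 = 1961: (p + p//4 - p//100 + p//400) mod 7 = (1961 + 490 - 19 + 4) mod 7 = 2436 mod 7 = 0 -> Monday (Mon=0 ... Sun=6)
Days before February (Jan): 31; February 1 index = (0 + 31) mod 7 = 3 -> Thursday
Last day offset: 28 - 1 = 27 days
Weekday index = (3 + 27) mod 7 = 2

Wednesday, February 28


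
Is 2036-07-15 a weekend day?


Anchor: Jan 1, 2036. With p = 2036 - 1 = 2035: (p + p//4 - p//100 + p//400) mod 7 = (2035 + 508 - 20 + 5) mod 7 = 2528 mod 7 = 1 -> Tuesday (Mon=0 ... Sun=6)
Day of year: 197; offset = 196
Weekday index = (1 + 196) mod 7 = 1 -> Tuesday
Weekend days: Saturday, Sunday

No


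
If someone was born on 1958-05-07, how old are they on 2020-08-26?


Birth: 1958-05-07
Reference: 2020-08-26
Year difference: 2020 - 1958 = 62

62 years old


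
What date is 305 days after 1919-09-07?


Start: 1919-09-07, add 305 days
September 1919 has 30 days: 30 - 7 = 23 days to September 30 -> 282 left
October 1919 has 31 days -> 251 left
November 1919 has 30 days -> 221 left
December 1919 has 31 days -> 190 left
January 1920 has 31 days -> 159 left
February 1920 has 29 days -> 130 left
March 1920 has 31 days -> 99 left
April 1920 has 30 days -> 69 left
May 1920 has 31 days -> 38 left
June 1920 has 30 days -> 8 left
July 1920: 8 <= 31 -> lands on July 8

Result: 1920-07-08


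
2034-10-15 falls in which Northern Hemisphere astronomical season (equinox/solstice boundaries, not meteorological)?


Date: October 15
Astronomical Autumn (approx.; exact equinox/solstice day varies by year): September 22 to December 20
October 15 falls within the Autumn window

Autumn


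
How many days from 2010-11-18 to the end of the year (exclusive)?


Day of year: 322 of 365
Remaining = 365 - 322

43 days


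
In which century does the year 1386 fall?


Century = (year - 1) // 100 + 1
= (1386 - 1) // 100 + 1
= 1385 // 100 + 1
= 13 + 1

14th century


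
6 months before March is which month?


March is month 3
3 - 6 = -3; wrap: -3 + 12 = 9

September


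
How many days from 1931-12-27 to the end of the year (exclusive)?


Day of year: 361 of 365
Remaining = 365 - 361

4 days


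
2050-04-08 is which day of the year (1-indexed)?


Date: April 8, 2050
Days in months 1 through 3: 90
Plus 8 days in April

Day of year: 98


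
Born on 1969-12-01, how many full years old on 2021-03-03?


Birth: 1969-12-01
Reference: 2021-03-03
Year difference: 2021 - 1969 = 52
Birthday not yet reached in 2021, subtract 1

51 years old


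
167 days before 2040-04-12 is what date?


Start: 2040-04-12, subtract 167 days
Back 12 days from April 12 reaches March 31, 2040 -> 155 left
March 2040 has 31 days -> back to February 29, 2040 -> 124 left
February 2040 has 29 days -> back to January 31, 2040 -> 95 left
January 2040 has 31 days -> back to December 31, 2039 -> 64 left
December 2039 has 31 days -> back to November 30, 2039 -> 33 left
November 2039 has 30 days -> back to October 31, 2039 -> 3 left
October 2039: 31 - 3 = 28 -> lands on October 28

Result: 2039-10-28


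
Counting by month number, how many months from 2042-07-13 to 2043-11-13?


From July 2042 to November 2043
1 year * 12 = 12 months, plus 4 months = 16

16 months


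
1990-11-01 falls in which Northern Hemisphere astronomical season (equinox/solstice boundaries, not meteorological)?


Date: November 1
Astronomical Autumn (approx.; exact equinox/solstice day varies by year): September 22 to December 20
November 1 falls within the Autumn window

Autumn


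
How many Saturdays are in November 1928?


November 1928 has 30 days
Anchor: Jan 1, 1928. With p = 1928 - 1 = 1927: (p + p//4 - p//100 + p//400) mod 7 = (1927 + 481 - 19 + 4) mod 7 = 2393 mod 7 = 6 -> Sunday (Mon=0 ... Sun=6)
Days before November (Jan-Oct): 305; November 1 index = (6 + 305) mod 7 = 3 -> Thursday
First Saturday is November 3
Saturdays: 3, 10, 17, 24

4 Saturdays


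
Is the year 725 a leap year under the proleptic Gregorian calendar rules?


Gregorian leap year rule: divisible by 4, but not by 100, unless also by 400.
725 is not divisible by 4 -> not a leap year

No


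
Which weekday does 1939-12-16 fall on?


Date: December 16, 1939
Anchor: Jan 1, 1939. With p = 1939 - 1 = 1938: (p + p//4 - p//100 + p//400) mod 7 = (1938 + 484 - 19 + 4) mod 7 = 2407 mod 7 = 6 -> Sunday (Mon=0 ... Sun=6)
Days before December (Jan-Nov): 334; offset = 334 + 16 - 1 = 349
Weekday index = (6 + 349) mod 7 = 5

Day of the week: Saturday


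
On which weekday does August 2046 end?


August 2046 has 31 days
Anchor: Jan 1, 2046. With p = 2046 - 1 = 2045: (p + p//4 - p//100 + p//400) mod 7 = (2045 + 511 - 20 + 5) mod 7 = 2541 mod 7 = 0 -> Monday (Mon=0 ... Sun=6)
Days before August (Jan-Jul): 212; August 1 index = (0 + 212) mod 7 = 2 -> Wednesday
Last day offset: 31 - 1 = 30 days
Weekday index = (2 + 30) mod 7 = 4

Friday, August 31


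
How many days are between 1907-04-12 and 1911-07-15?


From 1907-04-12 to 1911-07-15
1907-04-12: days before April = 31 + 28 + 31 = 90 (1907 is not a leap year); day of year = 90 + 12 = 102
1911-07-15: days before July = 31 + 28 + 31 + 30 + 31 + 30 = 181 (1911 is not a leap year); day of year = 181 + 15 = 196
Rest of 1907: 365 - 102 = 263
Full years 1908 (366), 1909 (365), 1910 (365): 1096
Total = 263 + 1096 + 196 = 1555

1555 days


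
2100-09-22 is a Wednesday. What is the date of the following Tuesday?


Current: Wednesday
Target: Tuesday
Days ahead: 6

Next Tuesday: 2100-09-28


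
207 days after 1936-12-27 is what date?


Start: 1936-12-27, add 207 days
December 1936 has 31 days: 31 - 27 = 4 days to December 31 -> 203 left
January 1937 has 31 days -> 172 left
February 1937 has 28 days -> 144 left
March 1937 has 31 days -> 113 left
April 1937 has 30 days -> 83 left
May 1937 has 31 days -> 52 left
June 1937 has 30 days -> 22 left
July 1937: 22 <= 31 -> lands on July 22

Result: 1937-07-22


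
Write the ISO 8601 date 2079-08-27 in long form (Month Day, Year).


ISO 2079-08-27 parses as year=2079, month=08, day=27
Month 8 -> August

August 27, 2079


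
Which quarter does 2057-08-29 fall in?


Month: August (month 8)
Q1: Jan-Mar, Q2: Apr-Jun, Q3: Jul-Sep, Q4: Oct-Dec

Q3


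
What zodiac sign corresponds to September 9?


Date: September 9
Conventional tropical zodiac dates: Virgo from August 23 onward; Libra starts September 23
September 9 falls within the Virgo range

Virgo


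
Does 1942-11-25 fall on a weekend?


Anchor: Jan 1, 1942. With p = 1942 - 1 = 1941: (p + p//4 - p//100 + p//400) mod 7 = (1941 + 485 - 19 + 4) mod 7 = 2411 mod 7 = 3 -> Thursday (Mon=0 ... Sun=6)
Day of year: 329; offset = 328
Weekday index = (3 + 328) mod 7 = 2 -> Wednesday
Weekend days: Saturday, Sunday

No


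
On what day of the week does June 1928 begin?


Target: June 1, 1928
Anchor: Jan 1, 1928. With p = 1928 - 1 = 1927: (p + p//4 - p//100 + p//400) mod 7 = (1927 + 481 - 19 + 4) mod 7 = 2393 mod 7 = 6 -> Sunday (Mon=0 ... Sun=6)
Days before June (Jan-May): 152 days
Weekday index = (6 + 152) mod 7 = 4

Friday


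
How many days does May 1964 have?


May 1964

31 days


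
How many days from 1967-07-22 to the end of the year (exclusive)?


Day of year: 203 of 365
Remaining = 365 - 203

162 days


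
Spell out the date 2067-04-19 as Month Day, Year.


ISO 2067-04-19 parses as year=2067, month=04, day=19
Month 4 -> April

April 19, 2067


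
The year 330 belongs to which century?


Century = (year - 1) // 100 + 1
= (330 - 1) // 100 + 1
= 329 // 100 + 1
= 3 + 1

4th century


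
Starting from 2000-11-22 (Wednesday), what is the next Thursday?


Current: Wednesday
Target: Thursday
Days ahead: 1

Next Thursday: 2000-11-23


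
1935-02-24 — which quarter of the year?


Month: February (month 2)
Q1: Jan-Mar, Q2: Apr-Jun, Q3: Jul-Sep, Q4: Oct-Dec

Q1


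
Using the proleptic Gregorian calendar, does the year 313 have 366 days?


Gregorian leap year rule: divisible by 4, but not by 100, unless also by 400.
313 is not divisible by 4 -> not a leap year

No


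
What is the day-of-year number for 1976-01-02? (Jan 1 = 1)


Date: January 2, 1976
No months before January
Plus 2 days in January

Day of year: 2


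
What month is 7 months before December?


December is month 12
12 - 7 = 5

May


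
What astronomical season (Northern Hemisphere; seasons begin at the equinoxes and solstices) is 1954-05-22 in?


Date: May 22
Astronomical Spring (approx.; exact equinox/solstice day varies by year): March 20 to June 20
May 22 falls within the Spring window

Spring


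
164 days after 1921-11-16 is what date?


Start: 1921-11-16, add 164 days
November 1921 has 30 days: 30 - 16 = 14 days to November 30 -> 150 left
December 1921 has 31 days -> 119 left
January 1922 has 31 days -> 88 left
February 1922 has 28 days -> 60 left
March 1922 has 31 days -> 29 left
April 1922: 29 <= 30 -> lands on April 29

Result: 1922-04-29


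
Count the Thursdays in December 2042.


December 2042 has 31 days
Anchor: Jan 1, 2042. With p = 2042 - 1 = 2041: (p + p//4 - p//100 + p//400) mod 7 = (2041 + 510 - 20 + 5) mod 7 = 2536 mod 7 = 2 -> Wednesday (Mon=0 ... Sun=6)
Days before December (Jan-Nov): 334; December 1 index = (2 + 334) mod 7 = 0 -> Monday
First Thursday is December 4
Thursdays: 4, 11, 18, 25

4 Thursdays


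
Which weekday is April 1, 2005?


Target: April 1, 2005
Anchor: Jan 1, 2005. With p = 2005 - 1 = 2004: (p + p//4 - p//100 + p//400) mod 7 = (2004 + 501 - 20 + 5) mod 7 = 2490 mod 7 = 5 -> Saturday (Mon=0 ... Sun=6)
Days before April (Jan-Mar): 90 days
Weekday index = (5 + 90) mod 7 = 4

Friday


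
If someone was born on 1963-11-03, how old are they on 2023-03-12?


Birth: 1963-11-03
Reference: 2023-03-12
Year difference: 2023 - 1963 = 60
Birthday not yet reached in 2023, subtract 1

59 years old


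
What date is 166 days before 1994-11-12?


Start: 1994-11-12, subtract 166 days
Back 12 days from November 12 reaches October 31, 1994 -> 154 left
October 1994 has 31 days -> back to September 30, 1994 -> 123 left
September 1994 has 30 days -> back to August 31, 1994 -> 93 left
August 1994 has 31 days -> back to July 31, 1994 -> 62 left
July 1994 has 31 days -> back to June 30, 1994 -> 31 left
June 1994 has 30 days -> back to May 31, 1994 -> 1 left
May 1994: 31 - 1 = 30 -> lands on May 30

Result: 1994-05-30


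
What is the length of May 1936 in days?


May 1936

31 days


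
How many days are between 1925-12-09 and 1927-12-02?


From 1925-12-09 to 1927-12-02
1925-12-09: days before December = 31 + 28 + 31 + 30 + 31 + 30 + 31 + 31 + 30 + 31 + 30 = 334 (1925 is not a leap year); day of year = 334 + 9 = 343
1927-12-02: days before December = 31 + 28 + 31 + 30 + 31 + 30 + 31 + 31 + 30 + 31 + 30 = 334 (1927 is not a leap year); day of year = 334 + 2 = 336
Rest of 1925: 365 - 343 = 22
Full years 1926 (365): 365
Total = 22 + 365 + 336 = 723

723 days


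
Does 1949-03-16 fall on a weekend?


Anchor: Jan 1, 1949. With p = 1949 - 1 = 1948: (p + p//4 - p//100 + p//400) mod 7 = (1948 + 487 - 19 + 4) mod 7 = 2420 mod 7 = 5 -> Saturday (Mon=0 ... Sun=6)
Day of year: 75; offset = 74
Weekday index = (5 + 74) mod 7 = 2 -> Wednesday
Weekend days: Saturday, Sunday

No


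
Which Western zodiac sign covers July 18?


Date: July 18
Conventional tropical zodiac dates: Cancer from June 21 onward; Leo starts July 23
July 18 falls within the Cancer range

Cancer


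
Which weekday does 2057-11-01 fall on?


Date: November 1, 2057
Anchor: Jan 1, 2057. With p = 2057 - 1 = 2056: (p + p//4 - p//100 + p//400) mod 7 = (2056 + 514 - 20 + 5) mod 7 = 2555 mod 7 = 0 -> Monday (Mon=0 ... Sun=6)
Days before November (Jan-Oct): 304; offset = 304 + 1 - 1 = 304
Weekday index = (0 + 304) mod 7 = 3

Day of the week: Thursday


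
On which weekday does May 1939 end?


May 1939 has 31 days
Anchor: Jan 1, 1939. With p = 1939 - 1 = 1938: (p + p//4 - p//100 + p//400) mod 7 = (1938 + 484 - 19 + 4) mod 7 = 2407 mod 7 = 6 -> Sunday (Mon=0 ... Sun=6)
Days before May (Jan-Apr): 120; May 1 index = (6 + 120) mod 7 = 0 -> Monday
Last day offset: 31 - 1 = 30 days
Weekday index = (0 + 30) mod 7 = 2

Wednesday, May 31


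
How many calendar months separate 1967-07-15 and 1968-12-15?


From July 1967 to December 1968
1 year * 12 = 12 months, plus 5 months = 17

17 months


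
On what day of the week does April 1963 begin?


Target: April 1, 1963
Anchor: Jan 1, 1963. With p = 1963 - 1 = 1962: (p + p//4 - p//100 + p//400) mod 7 = (1962 + 490 - 19 + 4) mod 7 = 2437 mod 7 = 1 -> Tuesday (Mon=0 ... Sun=6)
Days before April (Jan-Mar): 90 days
Weekday index = (1 + 90) mod 7 = 0

Monday


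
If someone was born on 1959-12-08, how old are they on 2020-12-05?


Birth: 1959-12-08
Reference: 2020-12-05
Year difference: 2020 - 1959 = 61
Birthday not yet reached in 2020, subtract 1

60 years old


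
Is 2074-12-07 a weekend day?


Anchor: Jan 1, 2074. With p = 2074 - 1 = 2073: (p + p//4 - p//100 + p//400) mod 7 = (2073 + 518 - 20 + 5) mod 7 = 2576 mod 7 = 0 -> Monday (Mon=0 ... Sun=6)
Day of year: 341; offset = 340
Weekday index = (0 + 340) mod 7 = 4 -> Friday
Weekend days: Saturday, Sunday

No


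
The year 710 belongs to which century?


Century = (year - 1) // 100 + 1
= (710 - 1) // 100 + 1
= 709 // 100 + 1
= 7 + 1

8th century


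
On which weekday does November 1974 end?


November 1974 has 30 days
Anchor: Jan 1, 1974. With p = 1974 - 1 = 1973: (p + p//4 - p//100 + p//400) mod 7 = (1973 + 493 - 19 + 4) mod 7 = 2451 mod 7 = 1 -> Tuesday (Mon=0 ... Sun=6)
Days before November (Jan-Oct): 304; November 1 index = (1 + 304) mod 7 = 4 -> Friday
Last day offset: 30 - 1 = 29 days
Weekday index = (4 + 29) mod 7 = 5

Saturday, November 30


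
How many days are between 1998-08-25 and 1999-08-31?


From 1998-08-25 to 1999-08-31
1998-08-25: days before August = 31 + 28 + 31 + 30 + 31 + 30 + 31 = 212 (1998 is not a leap year); day of year = 212 + 25 = 237
1999-08-31: days before August = 31 + 28 + 31 + 30 + 31 + 30 + 31 = 212 (1999 is not a leap year); day of year = 212 + 31 = 243
Rest of 1998: 365 - 237 = 128
Total = 128 + 243 = 371

371 days


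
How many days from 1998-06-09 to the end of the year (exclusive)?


Day of year: 160 of 365
Remaining = 365 - 160

205 days


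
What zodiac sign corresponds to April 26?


Date: April 26
Conventional tropical zodiac dates: Taurus from April 20 onward; Gemini starts May 21
April 26 falls within the Taurus range

Taurus


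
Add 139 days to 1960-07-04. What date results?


Start: 1960-07-04, add 139 days
July 1960 has 31 days: 31 - 4 = 27 days to July 31 -> 112 left
August 1960 has 31 days -> 81 left
September 1960 has 30 days -> 51 left
October 1960 has 31 days -> 20 left
November 1960: 20 <= 30 -> lands on November 20

Result: 1960-11-20


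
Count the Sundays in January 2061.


January 2061 has 31 days
Anchor: Jan 1, 2061. With p = 2061 - 1 = 2060: (p + p//4 - p//100 + p//400) mod 7 = (2060 + 515 - 20 + 5) mod 7 = 2560 mod 7 = 5 -> Saturday (Mon=0 ... Sun=6)
January 1 is the anchor itself -> Saturday
First Sunday is January 2
Sundays: 2, 9, 16, 23, 30

5 Sundays


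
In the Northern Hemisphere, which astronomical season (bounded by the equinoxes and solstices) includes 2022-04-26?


Date: April 26
Astronomical Spring (approx.; exact equinox/solstice day varies by year): March 20 to June 20
April 26 falls within the Spring window

Spring


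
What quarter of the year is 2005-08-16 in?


Month: August (month 8)
Q1: Jan-Mar, Q2: Apr-Jun, Q3: Jul-Sep, Q4: Oct-Dec

Q3


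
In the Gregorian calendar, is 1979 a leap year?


Gregorian leap year rule: divisible by 4, but not by 100, unless also by 400.
1979 is not divisible by 4 -> not a leap year

No


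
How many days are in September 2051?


September 2051

30 days


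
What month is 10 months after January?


January is month 1
1 + 10 = 11

November


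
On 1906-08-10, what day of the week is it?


Date: August 10, 1906
Anchor: Jan 1, 1906. With p = 1906 - 1 = 1905: (p + p//4 - p//100 + p//400) mod 7 = (1905 + 476 - 19 + 4) mod 7 = 2366 mod 7 = 0 -> Monday (Mon=0 ... Sun=6)
Days before August (Jan-Jul): 212; offset = 212 + 10 - 1 = 221
Weekday index = (0 + 221) mod 7 = 4

Day of the week: Friday


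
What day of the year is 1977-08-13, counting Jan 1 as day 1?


Date: August 13, 1977
Days in months 1 through 7: 212
Plus 13 days in August

Day of year: 225


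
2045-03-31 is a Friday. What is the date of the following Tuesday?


Current: Friday
Target: Tuesday
Days ahead: 4

Next Tuesday: 2045-04-04


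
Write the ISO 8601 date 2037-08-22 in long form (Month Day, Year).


ISO 2037-08-22 parses as year=2037, month=08, day=22
Month 8 -> August

August 22, 2037


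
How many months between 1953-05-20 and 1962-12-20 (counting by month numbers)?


From May 1953 to December 1962
9 years * 12 = 108 months, plus 7 months = 115

115 months


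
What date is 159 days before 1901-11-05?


Start: 1901-11-05, subtract 159 days
Back 5 days from November 5 reaches October 31, 1901 -> 154 left
October 1901 has 31 days -> back to September 30, 1901 -> 123 left
September 1901 has 30 days -> back to August 31, 1901 -> 93 left
August 1901 has 31 days -> back to July 31, 1901 -> 62 left
July 1901 has 31 days -> back to June 30, 1901 -> 31 left
June 1901 has 30 days -> back to May 31, 1901 -> 1 left
May 1901: 31 - 1 = 30 -> lands on May 30

Result: 1901-05-30


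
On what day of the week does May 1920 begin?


Target: May 1, 1920
Anchor: Jan 1, 1920. With p = 1920 - 1 = 1919: (p + p//4 - p//100 + p//400) mod 7 = (1919 + 479 - 19 + 4) mod 7 = 2383 mod 7 = 3 -> Thursday (Mon=0 ... Sun=6)
Days before May (Jan-Apr): 121 days
Weekday index = (3 + 121) mod 7 = 5

Saturday


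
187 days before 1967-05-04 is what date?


Start: 1967-05-04, subtract 187 days
Back 4 days from May 4 reaches April 30, 1967 -> 183 left
April 1967 has 30 days -> back to March 31, 1967 -> 153 left
March 1967 has 31 days -> back to February 28, 1967 -> 122 left
February 1967 has 28 days -> back to January 31, 1967 -> 94 left
January 1967 has 31 days -> back to December 31, 1966 -> 63 left
December 1966 has 31 days -> back to November 30, 1966 -> 32 left
November 1966 has 30 days -> back to October 31, 1966 -> 2 left
October 1966: 31 - 2 = 29 -> lands on October 29

Result: 1966-10-29


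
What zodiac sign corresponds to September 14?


Date: September 14
Conventional tropical zodiac dates: Virgo from August 23 onward; Libra starts September 23
September 14 falls within the Virgo range

Virgo


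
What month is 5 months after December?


December is month 12
12 + 5 = 17; wrap: 17 - 12 = 5

May


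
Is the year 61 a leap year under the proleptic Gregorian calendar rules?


Gregorian leap year rule: divisible by 4, but not by 100, unless also by 400.
61 is not divisible by 4 -> not a leap year

No


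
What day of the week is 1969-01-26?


Date: January 26, 1969
Anchor: Jan 1, 1969. With p = 1969 - 1 = 1968: (p + p//4 - p//100 + p//400) mod 7 = (1968 + 492 - 19 + 4) mod 7 = 2445 mod 7 = 2 -> Wednesday (Mon=0 ... Sun=6)
Days into year = 26 - 1 = 25
Weekday index = (2 + 25) mod 7 = 6

Day of the week: Sunday


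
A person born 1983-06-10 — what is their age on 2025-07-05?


Birth: 1983-06-10
Reference: 2025-07-05
Year difference: 2025 - 1983 = 42

42 years old
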